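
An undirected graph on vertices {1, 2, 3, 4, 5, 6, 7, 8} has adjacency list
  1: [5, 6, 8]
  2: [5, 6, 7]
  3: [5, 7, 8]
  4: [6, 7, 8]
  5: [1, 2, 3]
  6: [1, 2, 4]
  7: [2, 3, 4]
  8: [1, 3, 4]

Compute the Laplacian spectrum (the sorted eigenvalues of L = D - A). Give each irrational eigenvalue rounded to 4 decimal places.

[0, 2, 2, 2, 4, 4, 4, 6]

Each diagonal entry of L is the vertex degree and each off-diagonal entry is -1 where an edge is present, 0 otherwise; in the order [1, 2, 3, 4, 5, 6, 7, 8] the diagonal is [3, 3, 3, 3, 3, 3, 3, 3]. The multiplicity of 0 as a Laplacian eigenvalue equals the number of connected components. The single zero eigenvalue shows the graph is connected. The eigenvalues sum to 24, which equals trace(L) = 2|E|.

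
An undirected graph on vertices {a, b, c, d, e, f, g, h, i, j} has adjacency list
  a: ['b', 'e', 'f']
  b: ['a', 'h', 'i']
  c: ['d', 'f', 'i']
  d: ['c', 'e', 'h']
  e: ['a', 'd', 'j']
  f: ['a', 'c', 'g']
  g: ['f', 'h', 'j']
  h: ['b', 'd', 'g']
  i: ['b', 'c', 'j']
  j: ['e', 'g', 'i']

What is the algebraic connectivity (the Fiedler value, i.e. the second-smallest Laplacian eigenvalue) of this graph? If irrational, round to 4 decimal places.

Reading degrees in the order [a, b, c, d, e, f, g, h, i, j] gives [3, 3, 3, 3, 3, 3, 3, 3, 3, 3]; set D = diag(3, 3, 3, 3, 3, 3, 3, 3, 3, 3) and form L = D - A. The smallest Laplacian eigenvalue is always 0. The next one, lambda_2 = 2, measures how hard the graph is to disconnect: larger values mean better connectivity. By the matrix-tree theorem the graph has (1/10) * product of the nonzero eigenvalues = 2000 spanning trees.

2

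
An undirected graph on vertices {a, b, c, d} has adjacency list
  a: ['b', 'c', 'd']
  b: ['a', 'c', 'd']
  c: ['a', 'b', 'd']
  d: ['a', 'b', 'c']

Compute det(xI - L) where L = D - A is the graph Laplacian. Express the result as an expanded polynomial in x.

Each diagonal entry of L is the vertex degree and each off-diagonal entry is -1 where an edge is present, 0 otherwise; in the order [a, b, c, d] the diagonal is [3, 3, 3, 3]. The eigenvalues of L are [0, 4, 4, 4]; the characteristic polynomial is the product of (x - lambda_i), which multiplies out to x^4 - 12x^3 + 48x^2 - 64x. Since p(0) = det(-L) = 0, x divides p(x). The eigenvalues sum to 12, which equals trace(L) = 2|E|.

x^4 - 12x^3 + 48x^2 - 64x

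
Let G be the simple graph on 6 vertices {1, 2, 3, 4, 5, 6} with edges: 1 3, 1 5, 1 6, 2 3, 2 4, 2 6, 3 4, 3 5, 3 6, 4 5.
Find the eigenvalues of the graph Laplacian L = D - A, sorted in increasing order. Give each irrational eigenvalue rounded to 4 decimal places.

[0, 2.3820, 2.3820, 4.6180, 4.6180, 6]

Each diagonal entry of L is the vertex degree and each off-diagonal entry is -1 where an edge is present, 0 otherwise; in the order [1, 2, 3, 4, 5, 6] the diagonal is [3, 3, 5, 3, 3, 3]. The multiplicity of 0 as a Laplacian eigenvalue equals the number of connected components.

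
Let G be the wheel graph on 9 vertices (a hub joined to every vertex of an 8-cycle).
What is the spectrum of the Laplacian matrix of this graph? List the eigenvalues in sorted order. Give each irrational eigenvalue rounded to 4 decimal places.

[0, 1.5858, 1.5858, 3, 3, 4.4142, 4.4142, 5, 9]

The graph has 9 vertices and degree multiset [8, 3, 3, 3, 3, 3, 3, 3, 3]; D is the diagonal matrix of degrees and L = D - A. Since every row of L sums to 0, the all-ones vector is in the kernel and 0 is an eigenvalue. The eigenvalues sum to 32, which equals trace(L) = 2|E|.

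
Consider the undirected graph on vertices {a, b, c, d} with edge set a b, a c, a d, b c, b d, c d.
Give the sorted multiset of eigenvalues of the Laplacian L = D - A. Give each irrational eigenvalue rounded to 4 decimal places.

[0, 4, 4, 4]

Reading degrees in the order [a, b, c, d] gives [3, 3, 3, 3]; set D = diag(3, 3, 3, 3) and form L = D - A. The multiplicity of 0 as a Laplacian eigenvalue equals the number of connected components. The eigenvalues sum to 12, which equals trace(L) = 2|E|.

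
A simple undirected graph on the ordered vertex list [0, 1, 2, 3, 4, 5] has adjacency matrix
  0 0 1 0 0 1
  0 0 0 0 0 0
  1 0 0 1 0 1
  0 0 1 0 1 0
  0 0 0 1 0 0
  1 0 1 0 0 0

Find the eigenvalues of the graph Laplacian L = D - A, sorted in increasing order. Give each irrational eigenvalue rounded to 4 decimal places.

[0, 0, 0.5188, 2.3111, 3, 4.1701]

With the vertex order [0, 1, 2, 3, 4, 5], the degrees are [2, 0, 3, 2, 1, 2], giving D = diag(2, 0, 3, 2, 1, 2) and L = D - A. Diagonalising L (or applying a numerical eigensolver to the 6x6 matrix) gives the spectrum above. The 2 zero eigenvalues correspond to the 2 connected components. The largest eigenvalue, 4.1701, is at most the vertex count 6.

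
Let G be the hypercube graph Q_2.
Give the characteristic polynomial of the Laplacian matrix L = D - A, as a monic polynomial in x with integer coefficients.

The graph has 4 vertices and degree multiset [2, 2, 2, 2]; D is the diagonal matrix of degrees and L = D - A. Computing det(xI - L) by cofactor expansion (or equivalently via sum-over-permutations) gives x^4 - 8x^3 + 20x^2 - 16x. The coefficient of x^3 equals -trace(L) = -8, matching the sum of degrees. By the matrix-tree theorem the graph has (1/4) * product of the nonzero eigenvalues = 4 spanning trees. There is one zero in the spectrum, matching the 1 component.

x^4 - 8x^3 + 20x^2 - 16x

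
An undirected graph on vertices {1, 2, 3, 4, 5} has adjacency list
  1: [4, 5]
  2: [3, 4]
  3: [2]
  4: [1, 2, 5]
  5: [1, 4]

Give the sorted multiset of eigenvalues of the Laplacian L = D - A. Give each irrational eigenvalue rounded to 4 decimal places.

[0, 0.5188, 2.3111, 3, 4.1701]

With the vertex order [1, 2, 3, 4, 5], the degrees are [2, 2, 1, 3, 2], giving D = diag(2, 2, 1, 3, 2) and L = D - A. Since every row of L sums to 0, the all-ones vector is in the kernel and 0 is an eigenvalue. The single zero eigenvalue shows the graph is connected. By the matrix-tree theorem the graph has (1/5) * product of the nonzero eigenvalues = 3 spanning trees.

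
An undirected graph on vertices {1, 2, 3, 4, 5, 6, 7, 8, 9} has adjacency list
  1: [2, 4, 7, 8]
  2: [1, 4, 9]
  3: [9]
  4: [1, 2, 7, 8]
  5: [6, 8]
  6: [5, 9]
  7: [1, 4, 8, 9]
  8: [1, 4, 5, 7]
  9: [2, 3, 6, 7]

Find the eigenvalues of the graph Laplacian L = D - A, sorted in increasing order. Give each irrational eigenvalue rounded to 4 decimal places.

Each diagonal entry of L is the vertex degree and each off-diagonal entry is -1 where an edge is present, 0 otherwise; in the order [1, 2, 3, 4, 5, 6, 7, 8, 9] the diagonal is [4, 3, 1, 4, 2, 2, 4, 4, 4]. L is symmetric positive semidefinite, so every eigenvalue is real and nonnegative. The largest eigenvalue, 6.1076, is at most the vertex count 9.

[0, 0.7719, 1.0427, 2.2983, 3.2238, 4.1933, 5, 5.3624, 6.1076]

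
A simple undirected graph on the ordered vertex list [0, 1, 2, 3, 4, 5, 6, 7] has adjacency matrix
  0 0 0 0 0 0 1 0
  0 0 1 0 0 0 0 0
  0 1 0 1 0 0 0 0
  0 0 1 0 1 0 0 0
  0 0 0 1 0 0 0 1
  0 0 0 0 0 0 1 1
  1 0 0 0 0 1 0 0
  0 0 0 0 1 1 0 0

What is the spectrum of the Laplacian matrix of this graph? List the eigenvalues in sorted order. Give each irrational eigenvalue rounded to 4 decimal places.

[0, 0.1522, 0.5858, 1.2346, 2, 2.7654, 3.4142, 3.8478]

Each diagonal entry of L is the vertex degree and each off-diagonal entry is -1 where an edge is present, 0 otherwise; in the order [0, 1, 2, 3, 4, 5, 6, 7] the diagonal is [1, 1, 2, 2, 2, 2, 2, 2]. L is symmetric positive semidefinite, so every eigenvalue is real and nonnegative. The single zero eigenvalue shows the graph is connected. By the matrix-tree theorem the graph has (1/8) * product of the nonzero eigenvalues = 1 spanning tree. There is one zero in the spectrum, matching the 1 component.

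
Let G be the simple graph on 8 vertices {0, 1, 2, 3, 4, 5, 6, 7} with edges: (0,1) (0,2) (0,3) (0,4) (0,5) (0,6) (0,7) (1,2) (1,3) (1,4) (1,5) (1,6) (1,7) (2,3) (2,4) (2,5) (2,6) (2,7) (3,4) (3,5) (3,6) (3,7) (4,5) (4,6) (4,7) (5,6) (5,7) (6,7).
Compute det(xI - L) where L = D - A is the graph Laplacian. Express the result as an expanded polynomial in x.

Reading degrees in the order [0, 1, 2, 3, 4, 5, 6, 7] gives [7, 7, 7, 7, 7, 7, 7, 7]; set D = diag(7, 7, 7, 7, 7, 7, 7, 7) and form L = D - A. The eigenvalues of L are [0, 8, 8, 8, 8, 8, 8, 8]; the characteristic polynomial is the product of (x - lambda_i), which multiplies out to x^8 - 56x^7 + 1344x^6 - 17920x^5 + 143360x^4 - 688128x^3 + 1835008x^2 - 2097152x. The coefficient of x^7 equals -trace(L) = -56, matching the sum of degrees.

x^8 - 56x^7 + 1344x^6 - 17920x^5 + 143360x^4 - 688128x^3 + 1835008x^2 - 2097152x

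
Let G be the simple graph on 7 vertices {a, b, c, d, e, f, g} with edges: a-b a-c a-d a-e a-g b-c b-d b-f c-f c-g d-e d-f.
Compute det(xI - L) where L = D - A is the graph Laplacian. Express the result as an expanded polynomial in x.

x^7 - 24x^6 + 231x^5 - 1134x^4 + 2971x^3 - 3906x^2 + 2009x

With the vertex order [a, b, c, d, e, f, g], the degrees are [5, 4, 4, 4, 2, 3, 2], giving D = diag(5, 4, 4, 4, 2, 3, 2) and L = D - A. L has integer entries, so p(x) = det(xI - L) has integer coefficients. Expanding the determinant yields x^7 - 24x^6 + 231x^5 - 1134x^4 + 2971x^3 - 3906x^2 + 2009x. Since p(0) = det(-L) = 0, x divides p(x). By the matrix-tree theorem the graph has (1/7) * product of the nonzero eigenvalues = 287 spanning trees. The eigenvalues sum to 24, which equals trace(L) = 2|E|.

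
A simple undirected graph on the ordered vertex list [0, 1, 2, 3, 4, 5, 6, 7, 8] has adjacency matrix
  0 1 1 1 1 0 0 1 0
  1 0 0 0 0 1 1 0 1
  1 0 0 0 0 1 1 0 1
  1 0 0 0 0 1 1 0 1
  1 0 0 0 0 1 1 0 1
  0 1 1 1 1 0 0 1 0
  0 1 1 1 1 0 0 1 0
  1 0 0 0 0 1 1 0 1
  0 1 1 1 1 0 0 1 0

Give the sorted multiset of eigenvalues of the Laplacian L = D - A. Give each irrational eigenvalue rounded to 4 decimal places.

Each diagonal entry of L is the vertex degree and each off-diagonal entry is -1 where an edge is present, 0 otherwise; in the order [0, 1, 2, 3, 4, 5, 6, 7, 8] the diagonal is [5, 4, 4, 4, 4, 5, 5, 4, 5]. Diagonalising L (or applying a numerical eigensolver to the 9x9 matrix) gives the spectrum above. The eigenvalues sum to 40, which equals trace(L) = 2|E|. There is one zero in the spectrum, matching the 1 component.

[0, 4, 4, 4, 4, 5, 5, 5, 9]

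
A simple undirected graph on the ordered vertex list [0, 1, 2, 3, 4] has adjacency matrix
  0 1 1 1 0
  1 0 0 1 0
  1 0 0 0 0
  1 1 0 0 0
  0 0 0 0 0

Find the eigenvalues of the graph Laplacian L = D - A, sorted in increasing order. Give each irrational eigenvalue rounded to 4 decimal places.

[0, 0, 1, 3, 4]

Each diagonal entry of L is the vertex degree and each off-diagonal entry is -1 where an edge is present, 0 otherwise; in the order [0, 1, 2, 3, 4] the diagonal is [3, 2, 1, 2, 0]. Since every row of L sums to 0, the all-ones vector is in the kernel and 0 is an eigenvalue. The 2 zero eigenvalues correspond to the 2 connected components. There are 2 zeros in the spectrum, matching the 2 components. The eigenvalues sum to 8, which equals trace(L) = 2|E|.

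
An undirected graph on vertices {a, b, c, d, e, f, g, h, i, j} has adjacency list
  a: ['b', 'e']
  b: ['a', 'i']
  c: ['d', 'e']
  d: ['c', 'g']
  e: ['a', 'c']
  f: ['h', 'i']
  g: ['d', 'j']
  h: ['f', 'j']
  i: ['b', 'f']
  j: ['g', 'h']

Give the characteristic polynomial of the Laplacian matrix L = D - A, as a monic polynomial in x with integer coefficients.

Each diagonal entry of L is the vertex degree and each off-diagonal entry is -1 where an edge is present, 0 otherwise; in the order [a, b, c, d, e, f, g, h, i, j] the diagonal is [2, 2, 2, 2, 2, 2, 2, 2, 2, 2]. L has integer entries, so p(x) = det(xI - L) has integer coefficients. Expanding the determinant yields x^10 - 20x^9 + 170x^8 - 800x^7 + 2275x^6 - 4004x^5 + 4290x^4 - 2640x^3 + 825x^2 - 100x. The constant term is 0 because L is singular (the all-ones vector lies in its kernel). There is one zero in the spectrum, matching the 1 component. By the matrix-tree theorem the graph has (1/10) * product of the nonzero eigenvalues = 10 spanning trees.

x^10 - 20x^9 + 170x^8 - 800x^7 + 2275x^6 - 4004x^5 + 4290x^4 - 2640x^3 + 825x^2 - 100x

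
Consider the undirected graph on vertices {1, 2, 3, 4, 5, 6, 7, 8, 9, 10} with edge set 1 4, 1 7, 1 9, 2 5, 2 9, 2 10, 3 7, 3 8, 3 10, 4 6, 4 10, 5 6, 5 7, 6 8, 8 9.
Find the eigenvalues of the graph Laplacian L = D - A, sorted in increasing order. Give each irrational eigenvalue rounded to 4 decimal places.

[0, 2, 2, 2, 2, 2, 5, 5, 5, 5]

Reading degrees in the order [1, 2, 3, 4, 5, 6, 7, 8, 9, 10] gives [3, 3, 3, 3, 3, 3, 3, 3, 3, 3]; set D = diag(3, 3, 3, 3, 3, 3, 3, 3, 3, 3) and form L = D - A. The multiplicity of 0 as a Laplacian eigenvalue equals the number of connected components. The largest eigenvalue, 5, is at most the vertex count 10.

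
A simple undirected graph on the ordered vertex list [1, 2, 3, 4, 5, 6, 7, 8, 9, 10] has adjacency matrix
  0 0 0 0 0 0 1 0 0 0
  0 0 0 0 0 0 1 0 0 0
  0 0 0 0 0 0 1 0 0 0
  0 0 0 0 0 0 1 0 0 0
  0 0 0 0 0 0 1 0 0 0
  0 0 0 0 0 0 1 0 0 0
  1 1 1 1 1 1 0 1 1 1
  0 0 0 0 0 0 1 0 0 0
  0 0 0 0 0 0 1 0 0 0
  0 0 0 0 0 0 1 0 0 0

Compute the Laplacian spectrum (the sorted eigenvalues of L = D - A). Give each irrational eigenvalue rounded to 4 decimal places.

Each diagonal entry of L is the vertex degree and each off-diagonal entry is -1 where an edge is present, 0 otherwise; in the order [1, 2, 3, 4, 5, 6, 7, 8, 9, 10] the diagonal is [1, 1, 1, 1, 1, 1, 9, 1, 1, 1]. Diagonalising L (or applying a numerical eigensolver to the 10x10 matrix) gives the spectrum above. The single zero eigenvalue shows the graph is connected. There is one zero in the spectrum, matching the 1 component. By the matrix-tree theorem the graph has (1/10) * product of the nonzero eigenvalues = 1 spanning tree.

[0, 1, 1, 1, 1, 1, 1, 1, 1, 10]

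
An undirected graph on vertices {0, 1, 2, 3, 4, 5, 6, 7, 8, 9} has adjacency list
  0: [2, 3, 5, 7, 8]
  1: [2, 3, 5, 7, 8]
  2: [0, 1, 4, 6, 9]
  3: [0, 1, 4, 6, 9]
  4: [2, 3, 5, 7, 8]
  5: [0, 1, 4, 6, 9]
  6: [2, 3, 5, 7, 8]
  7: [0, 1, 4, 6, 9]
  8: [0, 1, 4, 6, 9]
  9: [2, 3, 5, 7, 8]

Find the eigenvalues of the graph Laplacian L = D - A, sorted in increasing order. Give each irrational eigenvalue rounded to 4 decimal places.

With the vertex order [0, 1, 2, 3, 4, 5, 6, 7, 8, 9], the degrees are [5, 5, 5, 5, 5, 5, 5, 5, 5, 5], giving D = diag(5, 5, 5, 5, 5, 5, 5, 5, 5, 5) and L = D - A. The multiplicity of 0 as a Laplacian eigenvalue equals the number of connected components. The single zero eigenvalue shows the graph is connected.

[0, 5, 5, 5, 5, 5, 5, 5, 5, 10]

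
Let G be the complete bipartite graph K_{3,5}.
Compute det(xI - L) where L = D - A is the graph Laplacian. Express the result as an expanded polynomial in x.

The graph has 8 vertices and degree multiset [5, 5, 5, 3, 3, 3, 3, 3]; D is the diagonal matrix of degrees and L = D - A. The eigenvalues of L are [0, 3, 3, 3, 3, 5, 5, 8]; the characteristic polynomial is the product of (x - lambda_i), which multiplies out to x^8 - 30x^7 + 375x^6 - 2540x^5 + 10095x^4 - 23598x^3 + 30105x^2 - 16200x. The coefficient of x^7 equals -trace(L) = -30, matching the sum of degrees. The eigenvalues sum to 30, which equals trace(L) = 2|E|.

x^8 - 30x^7 + 375x^6 - 2540x^5 + 10095x^4 - 23598x^3 + 30105x^2 - 16200x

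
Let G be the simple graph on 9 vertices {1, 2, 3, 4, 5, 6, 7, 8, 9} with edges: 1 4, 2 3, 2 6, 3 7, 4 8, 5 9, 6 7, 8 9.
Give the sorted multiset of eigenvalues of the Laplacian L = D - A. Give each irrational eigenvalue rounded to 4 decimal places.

Reading degrees in the order [1, 2, 3, 4, 5, 6, 7, 8, 9] gives [1, 2, 2, 2, 1, 2, 2, 2, 2]; set D = diag(1, 2, 2, 2, 1, 2, 2, 2, 2) and form L = D - A. The multiplicity of 0 as a Laplacian eigenvalue equals the number of connected components. The 2 zero eigenvalues correspond to the 2 connected components. There are 2 zeros in the spectrum, matching the 2 components. The largest eigenvalue, 4, is at most the vertex count 9.

[0, 0, 0.3820, 1.3820, 2, 2, 2.6180, 3.6180, 4]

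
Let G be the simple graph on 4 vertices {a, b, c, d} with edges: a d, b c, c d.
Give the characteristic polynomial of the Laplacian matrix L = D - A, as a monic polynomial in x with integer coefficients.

Reading degrees in the order [a, b, c, d] gives [1, 1, 2, 2]; set D = diag(1, 1, 2, 2) and form L = D - A. L has integer entries, so p(x) = det(xI - L) has integer coefficients. Expanding the determinant yields x^4 - 6x^3 + 10x^2 - 4x. The coefficient of x^3 equals -trace(L) = -6, matching the sum of degrees. The eigenvalues sum to 6, which equals trace(L) = 2|E|. By the matrix-tree theorem the graph has (1/4) * product of the nonzero eigenvalues = 1 spanning tree.

x^4 - 6x^3 + 10x^2 - 4x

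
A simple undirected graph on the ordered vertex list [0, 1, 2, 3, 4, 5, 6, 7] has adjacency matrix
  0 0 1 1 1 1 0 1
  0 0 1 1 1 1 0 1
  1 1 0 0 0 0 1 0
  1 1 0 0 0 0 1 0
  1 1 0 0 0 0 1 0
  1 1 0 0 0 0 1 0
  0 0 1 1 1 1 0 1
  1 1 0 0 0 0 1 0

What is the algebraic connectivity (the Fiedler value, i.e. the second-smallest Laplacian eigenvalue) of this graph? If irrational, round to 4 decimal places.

3

With the vertex order [0, 1, 2, 3, 4, 5, 6, 7], the degrees are [5, 5, 3, 3, 3, 3, 5, 3], giving D = diag(5, 5, 3, 3, 3, 3, 5, 3) and L = D - A. The smallest Laplacian eigenvalue is always 0. The next one, lambda_2 = 3, measures how hard the graph is to disconnect: larger values mean better connectivity. The largest eigenvalue, 8, is at most the vertex count 8.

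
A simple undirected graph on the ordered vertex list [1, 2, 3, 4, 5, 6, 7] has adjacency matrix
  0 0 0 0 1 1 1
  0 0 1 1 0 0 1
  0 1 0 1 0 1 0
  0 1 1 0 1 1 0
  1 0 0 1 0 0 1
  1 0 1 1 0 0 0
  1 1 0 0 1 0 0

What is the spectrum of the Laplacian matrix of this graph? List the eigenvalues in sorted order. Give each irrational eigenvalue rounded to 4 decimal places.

[0, 1.5858, 2.3820, 3.3820, 4.4142, 4.6180, 5.6180]

Each diagonal entry of L is the vertex degree and each off-diagonal entry is -1 where an edge is present, 0 otherwise; in the order [1, 2, 3, 4, 5, 6, 7] the diagonal is [3, 3, 3, 4, 3, 3, 3]. Since every row of L sums to 0, the all-ones vector is in the kernel and 0 is an eigenvalue. The largest eigenvalue, 5.6180, is at most the vertex count 7. The eigenvalues sum to 22, which equals trace(L) = 2|E|.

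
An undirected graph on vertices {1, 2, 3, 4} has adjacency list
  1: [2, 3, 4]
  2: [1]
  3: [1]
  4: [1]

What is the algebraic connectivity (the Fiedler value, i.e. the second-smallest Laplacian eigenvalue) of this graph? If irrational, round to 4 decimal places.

With the vertex order [1, 2, 3, 4], the degrees are [3, 1, 1, 1], giving D = diag(3, 1, 1, 1) and L = D - A. Computing the eigenvalues of L and sorting gives [0, 1, 1, 4]. The Fiedler value lambda_2 = 1 is strictly positive, so the graph is connected. There is one zero in the spectrum, matching the 1 component.

1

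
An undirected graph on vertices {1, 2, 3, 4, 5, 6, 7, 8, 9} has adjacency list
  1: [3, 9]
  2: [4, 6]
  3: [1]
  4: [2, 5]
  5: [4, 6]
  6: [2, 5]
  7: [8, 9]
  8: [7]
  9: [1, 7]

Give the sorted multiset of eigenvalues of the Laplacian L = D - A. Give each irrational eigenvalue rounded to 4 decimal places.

[0, 0, 0.3820, 1.3820, 2, 2, 2.6180, 3.6180, 4]

Each diagonal entry of L is the vertex degree and each off-diagonal entry is -1 where an edge is present, 0 otherwise; in the order [1, 2, 3, 4, 5, 6, 7, 8, 9] the diagonal is [2, 2, 1, 2, 2, 2, 2, 1, 2]. The multiplicity of 0 as a Laplacian eigenvalue equals the number of connected components. The 2 zero eigenvalues correspond to the 2 connected components. There are 2 zeros in the spectrum, matching the 2 components.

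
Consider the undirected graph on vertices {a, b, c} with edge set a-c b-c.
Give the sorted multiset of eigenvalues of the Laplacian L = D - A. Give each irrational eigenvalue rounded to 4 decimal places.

Reading degrees in the order [a, b, c] gives [1, 1, 2]; set D = diag(1, 1, 2) and form L = D - A. L is symmetric positive semidefinite, so every eigenvalue is real and nonnegative. There is one zero in the spectrum, matching the 1 component.

[0, 1, 3]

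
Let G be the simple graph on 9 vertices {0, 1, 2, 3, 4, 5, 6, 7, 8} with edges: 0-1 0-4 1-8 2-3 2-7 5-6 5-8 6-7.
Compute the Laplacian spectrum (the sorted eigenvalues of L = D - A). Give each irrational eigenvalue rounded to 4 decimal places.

Each diagonal entry of L is the vertex degree and each off-diagonal entry is -1 where an edge is present, 0 otherwise; in the order [0, 1, 2, 3, 4, 5, 6, 7, 8] the diagonal is [2, 2, 2, 1, 1, 2, 2, 2, 2]. Since every row of L sums to 0, the all-ones vector is in the kernel and 0 is an eigenvalue. The single zero eigenvalue shows the graph is connected. There is one zero in the spectrum, matching the 1 component.

[0, 0.1206, 0.4679, 1, 1.6527, 2.3473, 3, 3.5321, 3.8794]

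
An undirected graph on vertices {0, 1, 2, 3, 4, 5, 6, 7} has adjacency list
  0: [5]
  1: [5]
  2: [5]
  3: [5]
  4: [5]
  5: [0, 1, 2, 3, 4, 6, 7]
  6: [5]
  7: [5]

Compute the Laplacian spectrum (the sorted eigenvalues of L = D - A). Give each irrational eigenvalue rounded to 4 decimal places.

[0, 1, 1, 1, 1, 1, 1, 8]

With the vertex order [0, 1, 2, 3, 4, 5, 6, 7], the degrees are [1, 1, 1, 1, 1, 7, 1, 1], giving D = diag(1, 1, 1, 1, 1, 7, 1, 1) and L = D - A. The multiplicity of 0 as a Laplacian eigenvalue equals the number of connected components. The single zero eigenvalue shows the graph is connected. By the matrix-tree theorem the graph has (1/8) * product of the nonzero eigenvalues = 1 spanning tree.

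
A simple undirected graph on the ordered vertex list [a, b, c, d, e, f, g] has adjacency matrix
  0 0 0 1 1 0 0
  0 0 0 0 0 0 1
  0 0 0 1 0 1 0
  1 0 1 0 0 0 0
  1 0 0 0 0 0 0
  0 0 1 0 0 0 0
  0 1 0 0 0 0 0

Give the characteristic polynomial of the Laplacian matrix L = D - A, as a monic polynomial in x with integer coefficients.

Reading degrees in the order [a, b, c, d, e, f, g] gives [2, 1, 2, 2, 1, 1, 1]; set D = diag(2, 1, 2, 2, 1, 1, 1) and form L = D - A. L has integer entries, so p(x) = det(xI - L) has integer coefficients. Expanding the determinant yields x^7 - 10x^6 + 37x^5 - 62x^4 + 45x^3 - 10x^2. The coefficient of x^6 equals -trace(L) = -10, matching the sum of degrees. The eigenvalues sum to 10, which equals trace(L) = 2|E|.

x^7 - 10x^6 + 37x^5 - 62x^4 + 45x^3 - 10x^2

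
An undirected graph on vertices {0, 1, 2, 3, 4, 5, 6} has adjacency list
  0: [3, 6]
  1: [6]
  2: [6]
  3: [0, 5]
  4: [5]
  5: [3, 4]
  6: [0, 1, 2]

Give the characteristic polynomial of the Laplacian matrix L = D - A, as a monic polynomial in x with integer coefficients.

With the vertex order [0, 1, 2, 3, 4, 5, 6], the degrees are [2, 1, 1, 2, 1, 2, 3], giving D = diag(2, 1, 1, 2, 1, 2, 3) and L = D - A. L has integer entries, so p(x) = det(xI - L) has integer coefficients. Expanding the determinant yields x^7 - 12x^6 + 54x^5 - 114x^4 + 116x^3 - 52x^2 + 7x. Since p(0) = det(-L) = 0, x divides p(x). There is one zero in the spectrum, matching the 1 component.

x^7 - 12x^6 + 54x^5 - 114x^4 + 116x^3 - 52x^2 + 7x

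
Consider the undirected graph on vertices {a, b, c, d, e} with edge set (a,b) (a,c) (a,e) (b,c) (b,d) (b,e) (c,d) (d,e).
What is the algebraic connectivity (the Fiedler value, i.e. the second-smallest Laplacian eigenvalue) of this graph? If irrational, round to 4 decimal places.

3

With the vertex order [a, b, c, d, e], the degrees are [3, 4, 3, 3, 3], giving D = diag(3, 4, 3, 3, 3) and L = D - A. Computing the eigenvalues of L and sorting gives [0, 3, 3, 5, 5]. The Fiedler value lambda_2 = 3 is strictly positive, so the graph is connected. The largest eigenvalue, 5, is at most the vertex count 5.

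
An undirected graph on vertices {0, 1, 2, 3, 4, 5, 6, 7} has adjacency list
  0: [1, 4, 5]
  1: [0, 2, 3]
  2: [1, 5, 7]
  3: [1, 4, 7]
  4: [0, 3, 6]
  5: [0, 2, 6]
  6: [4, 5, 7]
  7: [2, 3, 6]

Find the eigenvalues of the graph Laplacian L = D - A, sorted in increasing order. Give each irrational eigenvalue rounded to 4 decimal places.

Reading degrees in the order [0, 1, 2, 3, 4, 5, 6, 7] gives [3, 3, 3, 3, 3, 3, 3, 3]; set D = diag(3, 3, 3, 3, 3, 3, 3, 3) and form L = D - A. Since every row of L sums to 0, the all-ones vector is in the kernel and 0 is an eigenvalue. The single zero eigenvalue shows the graph is connected.

[0, 2, 2, 2, 4, 4, 4, 6]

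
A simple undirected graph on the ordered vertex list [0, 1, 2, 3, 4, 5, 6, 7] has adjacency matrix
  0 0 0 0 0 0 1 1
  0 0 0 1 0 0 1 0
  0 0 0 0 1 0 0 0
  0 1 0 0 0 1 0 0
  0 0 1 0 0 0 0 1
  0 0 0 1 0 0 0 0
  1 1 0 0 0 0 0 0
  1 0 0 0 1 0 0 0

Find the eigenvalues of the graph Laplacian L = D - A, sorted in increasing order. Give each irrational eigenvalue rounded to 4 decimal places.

Reading degrees in the order [0, 1, 2, 3, 4, 5, 6, 7] gives [2, 2, 1, 2, 2, 1, 2, 2]; set D = diag(2, 2, 1, 2, 2, 1, 2, 2) and form L = D - A. Since every row of L sums to 0, the all-ones vector is in the kernel and 0 is an eigenvalue. The single zero eigenvalue shows the graph is connected.

[0, 0.1522, 0.5858, 1.2346, 2, 2.7654, 3.4142, 3.8478]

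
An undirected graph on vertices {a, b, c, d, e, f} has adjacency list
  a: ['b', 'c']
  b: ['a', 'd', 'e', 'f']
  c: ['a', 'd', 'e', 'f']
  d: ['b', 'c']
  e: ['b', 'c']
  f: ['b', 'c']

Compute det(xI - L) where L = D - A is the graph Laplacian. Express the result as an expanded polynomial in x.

x^6 - 16x^5 + 96x^4 - 272x^3 + 368x^2 - 192x

With the vertex order [a, b, c, d, e, f], the degrees are [2, 4, 4, 2, 2, 2], giving D = diag(2, 4, 4, 2, 2, 2) and L = D - A. L has integer entries, so p(x) = det(xI - L) has integer coefficients. Expanding the determinant yields x^6 - 16x^5 + 96x^4 - 272x^3 + 368x^2 - 192x. The coefficient of x^5 equals -trace(L) = -16, matching the sum of degrees. The largest eigenvalue, 6, is at most the vertex count 6. The eigenvalues sum to 16, which equals trace(L) = 2|E|.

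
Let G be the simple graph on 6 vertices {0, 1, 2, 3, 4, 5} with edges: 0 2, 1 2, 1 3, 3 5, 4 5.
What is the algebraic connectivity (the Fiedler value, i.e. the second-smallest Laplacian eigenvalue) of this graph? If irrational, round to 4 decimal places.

Each diagonal entry of L is the vertex degree and each off-diagonal entry is -1 where an edge is present, 0 otherwise; in the order [0, 1, 2, 3, 4, 5] the diagonal is [1, 2, 2, 2, 1, 2]. Computing the eigenvalues of L and sorting gives [0, 0.2679, 1, 2, 3, 3.7321]. The Fiedler value lambda_2 = 0.2679 is strictly positive, so the graph is connected.

0.2679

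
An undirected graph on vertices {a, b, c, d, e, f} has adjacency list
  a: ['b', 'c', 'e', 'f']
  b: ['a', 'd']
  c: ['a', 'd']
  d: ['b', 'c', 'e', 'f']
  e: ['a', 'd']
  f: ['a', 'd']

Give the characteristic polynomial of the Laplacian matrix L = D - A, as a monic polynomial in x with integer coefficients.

Each diagonal entry of L is the vertex degree and each off-diagonal entry is -1 where an edge is present, 0 otherwise; in the order [a, b, c, d, e, f] the diagonal is [4, 2, 2, 4, 2, 2]. The eigenvalues of L are [0, 2, 2, 2, 4, 6]; the characteristic polynomial is the product of (x - lambda_i), which multiplies out to x^6 - 16x^5 + 96x^4 - 272x^3 + 368x^2 - 192x. The coefficient of x^5 equals -trace(L) = -16, matching the sum of degrees. By the matrix-tree theorem the graph has (1/6) * product of the nonzero eigenvalues = 32 spanning trees. The eigenvalues sum to 16, which equals trace(L) = 2|E|.

x^6 - 16x^5 + 96x^4 - 272x^3 + 368x^2 - 192x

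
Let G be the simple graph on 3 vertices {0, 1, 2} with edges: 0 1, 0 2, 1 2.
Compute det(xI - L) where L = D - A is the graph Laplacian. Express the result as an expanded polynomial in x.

Each diagonal entry of L is the vertex degree and each off-diagonal entry is -1 where an edge is present, 0 otherwise; in the order [0, 1, 2] the diagonal is [2, 2, 2]. Computing det(xI - L) by cofactor expansion (or equivalently via sum-over-permutations) gives x^3 - 6x^2 + 9x. The constant term is 0 because L is singular (the all-ones vector lies in its kernel). The eigenvalues sum to 6, which equals trace(L) = 2|E|.

x^3 - 6x^2 + 9x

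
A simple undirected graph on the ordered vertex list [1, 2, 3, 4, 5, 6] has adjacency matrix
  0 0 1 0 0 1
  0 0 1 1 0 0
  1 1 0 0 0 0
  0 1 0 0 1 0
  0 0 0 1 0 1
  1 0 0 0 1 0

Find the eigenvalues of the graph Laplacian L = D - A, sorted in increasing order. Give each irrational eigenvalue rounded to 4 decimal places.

[0, 1, 1, 3, 3, 4]

Each diagonal entry of L is the vertex degree and each off-diagonal entry is -1 where an edge is present, 0 otherwise; in the order [1, 2, 3, 4, 5, 6] the diagonal is [2, 2, 2, 2, 2, 2]. The multiplicity of 0 as a Laplacian eigenvalue equals the number of connected components.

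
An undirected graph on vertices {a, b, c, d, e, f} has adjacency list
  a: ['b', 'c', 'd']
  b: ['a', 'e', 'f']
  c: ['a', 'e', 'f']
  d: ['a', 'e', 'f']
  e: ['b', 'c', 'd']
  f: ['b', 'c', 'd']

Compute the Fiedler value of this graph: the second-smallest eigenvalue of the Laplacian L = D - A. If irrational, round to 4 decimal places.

3

With the vertex order [a, b, c, d, e, f], the degrees are [3, 3, 3, 3, 3, 3], giving D = diag(3, 3, 3, 3, 3, 3) and L = D - A. The sorted Laplacian eigenvalues are [0, 3, 3, 3, 3, 6]; the algebraic connectivity is the second entry, 3. The eigenvalues sum to 18, which equals trace(L) = 2|E|. The largest eigenvalue, 6, is at most the vertex count 6.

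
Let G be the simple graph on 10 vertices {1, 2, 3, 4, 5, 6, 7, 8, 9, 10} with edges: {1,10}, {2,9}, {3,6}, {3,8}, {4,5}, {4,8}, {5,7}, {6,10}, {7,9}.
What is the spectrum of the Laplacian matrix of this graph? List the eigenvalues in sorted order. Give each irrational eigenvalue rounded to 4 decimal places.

Each diagonal entry of L is the vertex degree and each off-diagonal entry is -1 where an edge is present, 0 otherwise; in the order [1, 2, 3, 4, 5, 6, 7, 8, 9, 10] the diagonal is [1, 1, 2, 2, 2, 2, 2, 2, 2, 2]. L is symmetric positive semidefinite, so every eigenvalue is real and nonnegative.

[0, 0.0979, 0.3820, 0.8244, 1.3820, 2, 2.6180, 3.1756, 3.6180, 3.9021]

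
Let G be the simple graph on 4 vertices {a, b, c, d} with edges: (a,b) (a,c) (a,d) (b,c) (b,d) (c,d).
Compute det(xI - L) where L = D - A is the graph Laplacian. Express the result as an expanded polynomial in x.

With the vertex order [a, b, c, d], the degrees are [3, 3, 3, 3], giving D = diag(3, 3, 3, 3) and L = D - A. Computing det(xI - L) by cofactor expansion (or equivalently via sum-over-permutations) gives x^4 - 12x^3 + 48x^2 - 64x. The constant term is 0 because L is singular (the all-ones vector lies in its kernel). By the matrix-tree theorem the graph has (1/4) * product of the nonzero eigenvalues = 16 spanning trees.

x^4 - 12x^3 + 48x^2 - 64x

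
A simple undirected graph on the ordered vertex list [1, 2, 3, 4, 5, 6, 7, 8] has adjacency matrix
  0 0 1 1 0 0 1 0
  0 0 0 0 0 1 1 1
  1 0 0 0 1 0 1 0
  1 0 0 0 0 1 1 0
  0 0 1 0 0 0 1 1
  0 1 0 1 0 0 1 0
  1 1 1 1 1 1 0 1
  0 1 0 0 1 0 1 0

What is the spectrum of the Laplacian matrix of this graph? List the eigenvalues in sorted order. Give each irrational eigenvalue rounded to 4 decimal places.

[0, 1.7530, 1.7530, 3.4450, 3.4450, 4.8019, 4.8019, 8]

Reading degrees in the order [1, 2, 3, 4, 5, 6, 7, 8] gives [3, 3, 3, 3, 3, 3, 7, 3]; set D = diag(3, 3, 3, 3, 3, 3, 7, 3) and form L = D - A. Diagonalising L (or applying a numerical eigensolver to the 8x8 matrix) gives the spectrum above. The eigenvalues sum to 28, which equals trace(L) = 2|E|.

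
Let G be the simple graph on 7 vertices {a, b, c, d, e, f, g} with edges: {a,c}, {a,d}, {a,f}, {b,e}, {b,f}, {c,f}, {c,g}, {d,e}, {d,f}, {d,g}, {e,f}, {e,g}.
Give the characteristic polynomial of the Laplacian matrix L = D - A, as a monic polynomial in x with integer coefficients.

x^7 - 24x^6 + 232x^5 - 1152x^4 + 3087x^3 - 4216x^2 + 2282x

With the vertex order [a, b, c, d, e, f, g], the degrees are [3, 2, 3, 4, 4, 5, 3], giving D = diag(3, 2, 3, 4, 4, 5, 3) and L = D - A. L has integer entries, so p(x) = det(xI - L) has integer coefficients. Expanding the determinant yields x^7 - 24x^6 + 232x^5 - 1152x^4 + 3087x^3 - 4216x^2 + 2282x. Since p(0) = det(-L) = 0, x divides p(x). The eigenvalues sum to 24, which equals trace(L) = 2|E|.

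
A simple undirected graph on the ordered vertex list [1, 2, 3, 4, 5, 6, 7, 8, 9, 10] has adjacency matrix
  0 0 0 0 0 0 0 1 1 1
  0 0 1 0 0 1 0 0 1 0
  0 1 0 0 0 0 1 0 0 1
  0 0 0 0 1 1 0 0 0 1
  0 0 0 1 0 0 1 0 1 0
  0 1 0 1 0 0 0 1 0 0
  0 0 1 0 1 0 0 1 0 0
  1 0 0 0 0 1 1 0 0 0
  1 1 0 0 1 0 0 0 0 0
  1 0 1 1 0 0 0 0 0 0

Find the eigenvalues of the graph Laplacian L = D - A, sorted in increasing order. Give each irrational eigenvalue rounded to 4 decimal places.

With the vertex order [1, 2, 3, 4, 5, 6, 7, 8, 9, 10], the degrees are [3, 3, 3, 3, 3, 3, 3, 3, 3, 3], giving D = diag(3, 3, 3, 3, 3, 3, 3, 3, 3, 3) and L = D - A. Diagonalising L (or applying a numerical eigensolver to the 10x10 matrix) gives the spectrum above. The single zero eigenvalue shows the graph is connected. The eigenvalues sum to 30, which equals trace(L) = 2|E|.

[0, 2, 2, 2, 2, 2, 5, 5, 5, 5]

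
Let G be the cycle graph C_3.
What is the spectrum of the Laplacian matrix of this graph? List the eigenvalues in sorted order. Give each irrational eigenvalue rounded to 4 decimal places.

The graph has 3 vertices and degree multiset [2, 2, 2]; D is the diagonal matrix of degrees and L = D - A. Diagonalising L (or applying a numerical eigensolver to the 3x3 matrix) gives the spectrum above. There is one zero in the spectrum, matching the 1 component. The largest eigenvalue, 3, is at most the vertex count 3.

[0, 3, 3]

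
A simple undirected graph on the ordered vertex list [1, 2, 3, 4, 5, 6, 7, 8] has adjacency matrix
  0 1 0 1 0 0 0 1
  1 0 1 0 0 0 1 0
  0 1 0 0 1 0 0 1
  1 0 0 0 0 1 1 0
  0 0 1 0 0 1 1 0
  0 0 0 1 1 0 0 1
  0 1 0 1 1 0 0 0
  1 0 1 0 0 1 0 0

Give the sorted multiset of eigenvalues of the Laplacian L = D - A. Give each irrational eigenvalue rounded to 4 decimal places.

With the vertex order [1, 2, 3, 4, 5, 6, 7, 8], the degrees are [3, 3, 3, 3, 3, 3, 3, 3], giving D = diag(3, 3, 3, 3, 3, 3, 3, 3) and L = D - A. Diagonalising L (or applying a numerical eigensolver to the 8x8 matrix) gives the spectrum above. There is one zero in the spectrum, matching the 1 component. The eigenvalues sum to 24, which equals trace(L) = 2|E|.

[0, 2, 2, 2, 4, 4, 4, 6]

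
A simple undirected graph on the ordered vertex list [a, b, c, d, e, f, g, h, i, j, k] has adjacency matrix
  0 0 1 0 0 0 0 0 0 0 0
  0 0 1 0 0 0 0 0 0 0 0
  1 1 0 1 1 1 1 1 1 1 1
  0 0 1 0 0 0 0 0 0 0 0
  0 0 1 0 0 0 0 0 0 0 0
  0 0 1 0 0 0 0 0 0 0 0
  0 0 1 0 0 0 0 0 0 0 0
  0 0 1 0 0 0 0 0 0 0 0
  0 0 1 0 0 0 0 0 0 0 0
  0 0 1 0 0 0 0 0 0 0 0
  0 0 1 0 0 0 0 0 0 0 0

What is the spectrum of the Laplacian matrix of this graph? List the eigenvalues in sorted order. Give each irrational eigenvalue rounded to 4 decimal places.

Each diagonal entry of L is the vertex degree and each off-diagonal entry is -1 where an edge is present, 0 otherwise; in the order [a, b, c, d, e, f, g, h, i, j, k] the diagonal is [1, 1, 10, 1, 1, 1, 1, 1, 1, 1, 1]. Since every row of L sums to 0, the all-ones vector is in the kernel and 0 is an eigenvalue. The single zero eigenvalue shows the graph is connected. The largest eigenvalue, 11, is at most the vertex count 11. The eigenvalues sum to 20, which equals trace(L) = 2|E|.

[0, 1, 1, 1, 1, 1, 1, 1, 1, 1, 11]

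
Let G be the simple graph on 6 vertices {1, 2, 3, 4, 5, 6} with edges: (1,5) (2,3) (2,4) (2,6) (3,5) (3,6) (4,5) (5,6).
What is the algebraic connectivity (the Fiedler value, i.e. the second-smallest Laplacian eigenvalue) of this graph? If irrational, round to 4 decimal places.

0.9139

With the vertex order [1, 2, 3, 4, 5, 6], the degrees are [1, 3, 3, 2, 4, 3], giving D = diag(1, 3, 3, 2, 4, 3) and L = D - A. The sorted Laplacian eigenvalues are [0, 0.9139, 2, 3.5720, 4, 5.5141]; the algebraic connectivity is the second entry, 0.9139. The largest eigenvalue, 5.5141, is at most the vertex count 6.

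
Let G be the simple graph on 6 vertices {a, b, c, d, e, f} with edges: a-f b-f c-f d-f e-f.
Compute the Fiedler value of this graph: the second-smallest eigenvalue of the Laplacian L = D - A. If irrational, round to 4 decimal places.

Each diagonal entry of L is the vertex degree and each off-diagonal entry is -1 where an edge is present, 0 otherwise; in the order [a, b, c, d, e, f] the diagonal is [1, 1, 1, 1, 1, 5]. The sorted Laplacian eigenvalues are [0, 1, 1, 1, 1, 6]; the algebraic connectivity is the second entry, 1. There is one zero in the spectrum, matching the 1 component.

1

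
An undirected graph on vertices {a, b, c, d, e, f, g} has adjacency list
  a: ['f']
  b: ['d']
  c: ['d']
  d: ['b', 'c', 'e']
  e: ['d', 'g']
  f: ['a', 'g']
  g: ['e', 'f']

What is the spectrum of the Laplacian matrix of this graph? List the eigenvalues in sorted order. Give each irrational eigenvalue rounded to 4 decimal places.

[0, 0.2254, 1, 1, 2.1859, 3.3604, 4.2283]

With the vertex order [a, b, c, d, e, f, g], the degrees are [1, 1, 1, 3, 2, 2, 2], giving D = diag(1, 1, 1, 3, 2, 2, 2) and L = D - A. Since every row of L sums to 0, the all-ones vector is in the kernel and 0 is an eigenvalue. The eigenvalues sum to 12, which equals trace(L) = 2|E|.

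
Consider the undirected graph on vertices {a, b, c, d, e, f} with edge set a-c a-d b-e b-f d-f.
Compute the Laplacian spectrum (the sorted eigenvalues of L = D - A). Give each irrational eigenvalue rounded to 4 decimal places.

Reading degrees in the order [a, b, c, d, e, f] gives [2, 2, 1, 2, 1, 2]; set D = diag(2, 2, 1, 2, 1, 2) and form L = D - A. Diagonalising L (or applying a numerical eigensolver to the 6x6 matrix) gives the spectrum above.

[0, 0.2679, 1, 2, 3, 3.7321]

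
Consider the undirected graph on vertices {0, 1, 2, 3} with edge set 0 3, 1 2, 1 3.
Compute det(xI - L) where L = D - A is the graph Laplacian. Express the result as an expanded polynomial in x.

Each diagonal entry of L is the vertex degree and each off-diagonal entry is -1 where an edge is present, 0 otherwise; in the order [0, 1, 2, 3] the diagonal is [1, 2, 1, 2]. L has integer entries, so p(x) = det(xI - L) has integer coefficients. Expanding the determinant yields x^4 - 6x^3 + 10x^2 - 4x. Since p(0) = det(-L) = 0, x divides p(x). The largest eigenvalue, 3.4142, is at most the vertex count 4.

x^4 - 6x^3 + 10x^2 - 4x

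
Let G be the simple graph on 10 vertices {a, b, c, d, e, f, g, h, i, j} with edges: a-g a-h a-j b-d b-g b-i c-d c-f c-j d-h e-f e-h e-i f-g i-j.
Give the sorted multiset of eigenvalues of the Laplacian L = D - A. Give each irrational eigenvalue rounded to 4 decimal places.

[0, 2, 2, 2, 2, 2, 5, 5, 5, 5]

Reading degrees in the order [a, b, c, d, e, f, g, h, i, j] gives [3, 3, 3, 3, 3, 3, 3, 3, 3, 3]; set D = diag(3, 3, 3, 3, 3, 3, 3, 3, 3, 3) and form L = D - A. L is symmetric positive semidefinite, so every eigenvalue is real and nonnegative. The single zero eigenvalue shows the graph is connected. The eigenvalues sum to 30, which equals trace(L) = 2|E|.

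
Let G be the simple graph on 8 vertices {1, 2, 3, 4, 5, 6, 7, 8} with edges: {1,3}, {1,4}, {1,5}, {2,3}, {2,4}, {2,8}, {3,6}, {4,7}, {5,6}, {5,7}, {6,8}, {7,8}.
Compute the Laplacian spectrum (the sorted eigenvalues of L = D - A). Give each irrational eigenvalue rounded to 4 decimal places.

[0, 2, 2, 2, 4, 4, 4, 6]

With the vertex order [1, 2, 3, 4, 5, 6, 7, 8], the degrees are [3, 3, 3, 3, 3, 3, 3, 3], giving D = diag(3, 3, 3, 3, 3, 3, 3, 3) and L = D - A. L is symmetric positive semidefinite, so every eigenvalue is real and nonnegative. The single zero eigenvalue shows the graph is connected.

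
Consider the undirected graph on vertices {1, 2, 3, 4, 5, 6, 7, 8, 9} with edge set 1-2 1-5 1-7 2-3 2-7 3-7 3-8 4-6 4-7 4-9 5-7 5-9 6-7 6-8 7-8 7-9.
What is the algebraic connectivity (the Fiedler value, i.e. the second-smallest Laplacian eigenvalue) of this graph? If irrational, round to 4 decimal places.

1.5858

Each diagonal entry of L is the vertex degree and each off-diagonal entry is -1 where an edge is present, 0 otherwise; in the order [1, 2, 3, 4, 5, 6, 7, 8, 9] the diagonal is [3, 3, 3, 3, 3, 3, 8, 3, 3]. The smallest Laplacian eigenvalue is always 0. The next one, lambda_2 = 1.5858, measures how hard the graph is to disconnect: larger values mean better connectivity. By the matrix-tree theorem the graph has (1/9) * product of the nonzero eigenvalues = 2205 spanning trees.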